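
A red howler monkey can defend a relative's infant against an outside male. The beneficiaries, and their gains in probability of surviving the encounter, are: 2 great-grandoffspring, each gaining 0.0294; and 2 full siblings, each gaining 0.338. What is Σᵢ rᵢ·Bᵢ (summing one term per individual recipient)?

0.34535

r to a great-grandoffspring = 1/8 (three parent–offspring links: r = (1/2)^3 = 1/8).
r to a full sibling = 0.5 (full sibs share both parents — two paths of length 2: r = 2·(1/2)^2 = 1/2).
Summing one r·B term per recipient: 2·0.125·0.0294 + 2·0.5·0.338 = 0.34535.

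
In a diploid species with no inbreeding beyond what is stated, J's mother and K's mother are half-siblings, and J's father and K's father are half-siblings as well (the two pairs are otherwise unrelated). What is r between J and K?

With two independent routes of shared ancestry, r is the sum of the two contributions.
J and K are related in two ways: half first cousins through their mothers (r = 1/16) and half first cousins through their fathers (r = 1/16).
r = 1/16 + 1/16 = 1/8 = 0.125.

0.125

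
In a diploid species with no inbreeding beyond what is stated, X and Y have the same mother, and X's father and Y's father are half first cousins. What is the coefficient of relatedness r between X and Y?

0.265625

Relatedness sums over independent paths through distinct common ancestors.
X and Y are related in two ways: half-sibs through their shared mother (r = 1/4) and half second cousins through their fathers (r = 1/64).
r = 1/4 + 1/64 = 17/64 = 0.265625.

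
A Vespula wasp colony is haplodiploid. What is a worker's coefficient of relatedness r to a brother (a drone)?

Her haploid brother carries none of their father's genes and a random half of their mother's genome; that half matches the maternal half of her own genome with probability 1/2: r = 1/2 · 1/2 = 1/4.

0.25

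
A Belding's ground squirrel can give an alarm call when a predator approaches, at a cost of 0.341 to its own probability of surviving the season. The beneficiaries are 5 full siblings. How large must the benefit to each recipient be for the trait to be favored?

0.1364

r to a full sibling = 0.5 (full sibs share both parents — two paths of length 2: r = 2·(1/2)^2 = 1/2).
Hamilton's rule with n recipients of equal r: n·r·B > C, so B > C/(n·r) = 0.341/(5·0.5) = 0.1364.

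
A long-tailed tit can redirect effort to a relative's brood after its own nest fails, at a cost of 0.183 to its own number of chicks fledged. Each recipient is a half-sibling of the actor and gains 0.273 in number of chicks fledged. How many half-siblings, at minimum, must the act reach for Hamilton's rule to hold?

3

r to a half-sibling = 1/4 (half-sibs share one parent — one path of length 2: r = (1/2)^2 = 1/4).
Hamilton's rule: n·r·B > C  ⇒  n > C/(r·B) = 0.183/(0.25·0.273) = 2.681.
The smallest integer exceeding 2.681 is 3.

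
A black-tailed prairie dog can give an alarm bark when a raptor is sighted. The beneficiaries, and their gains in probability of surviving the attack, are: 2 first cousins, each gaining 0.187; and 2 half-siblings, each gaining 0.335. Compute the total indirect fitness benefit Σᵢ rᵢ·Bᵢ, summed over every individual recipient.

0.21425

r to a first cousin = 0.125 (first cousins share one grandparent pair — two paths of length 4: r = 2·(1/2)^4 = 1/8).
r to a half-sibling = 1/4 (half-sibs share one parent — one path of length 2: r = (1/2)^2 = 1/4).
Summing one r·B term per recipient: 2·0.125·0.187 + 2·0.25·0.335 = 0.21425.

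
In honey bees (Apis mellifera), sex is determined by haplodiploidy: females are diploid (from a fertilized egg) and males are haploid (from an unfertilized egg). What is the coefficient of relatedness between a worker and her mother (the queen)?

0.5

One meiotic link between diploid queen and diploid daughter: r = 1/2.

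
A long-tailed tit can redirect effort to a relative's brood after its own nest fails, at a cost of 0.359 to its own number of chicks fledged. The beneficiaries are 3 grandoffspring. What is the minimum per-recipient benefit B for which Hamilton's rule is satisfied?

r to a grandoffspring = 0.25 (two parent–offspring links: r = (1/2)^2 = 1/4).
Hamilton's rule with n recipients of equal r: n·r·B > C, so B > C/(n·r) = 0.359/(3·0.25) = 0.4787.

0.4787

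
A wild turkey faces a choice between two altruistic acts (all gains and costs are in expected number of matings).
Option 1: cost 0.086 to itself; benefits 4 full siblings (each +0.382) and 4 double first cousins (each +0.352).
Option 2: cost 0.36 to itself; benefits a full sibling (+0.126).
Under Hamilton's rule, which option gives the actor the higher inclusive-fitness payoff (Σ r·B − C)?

Option 1: r to a full sibling = 0.5.
Option 1: r to a double first cousin = 0.25.
Option 1: Σ r·B − C = (4·0.5·0.382 + 4·0.25·0.352) − 0.086 = 1.03.
Option 2: r to a full sibling = 0.5.
Option 2: Σ r·B − C = (1·0.5·0.126) − 0.36 = -0.297.
Option 1 has the higher net inclusive-fitness payoff.

Option 1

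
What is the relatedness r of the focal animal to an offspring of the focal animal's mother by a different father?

0.25

Each parent–offspring link contributes a factor of 1/2, and independent paths through distinct common ancestors add.
Half-sibs share one parent — one path of length 2: r = (1/2)^2 = 1/4.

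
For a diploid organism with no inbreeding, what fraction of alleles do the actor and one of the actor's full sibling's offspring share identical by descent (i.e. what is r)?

Each parent–offspring link contributes a factor of 1/2, and independent paths through distinct common ancestors add.
Full aunt/uncle↔niece/nephew: two paths of length 3 through the shared grandparent pair: r = 2·(1/2)^3 = 1/4.

0.25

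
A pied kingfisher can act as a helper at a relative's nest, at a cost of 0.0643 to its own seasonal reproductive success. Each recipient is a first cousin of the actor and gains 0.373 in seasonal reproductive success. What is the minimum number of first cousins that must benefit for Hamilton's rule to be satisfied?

r to a first cousin = 0.125 (first cousins share one grandparent pair — two paths of length 4: r = 2·(1/2)^4 = 1/8).
Hamilton's rule: n·r·B > C  ⇒  n > C/(r·B) = 0.0643/(0.125·0.373) = 1.379.
The smallest integer exceeding 1.379 is 2.

2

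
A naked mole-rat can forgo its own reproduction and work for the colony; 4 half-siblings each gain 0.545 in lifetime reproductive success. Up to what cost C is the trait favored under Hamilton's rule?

r to a half-sibling = 1/4 (half-sibs share one parent — one path of length 2: r = (1/2)^2 = 1/4).
Hamilton's rule: n·r·B > C, so the trait is favored while C < n·r·B = 4·0.25·0.545 = 0.545.

0.545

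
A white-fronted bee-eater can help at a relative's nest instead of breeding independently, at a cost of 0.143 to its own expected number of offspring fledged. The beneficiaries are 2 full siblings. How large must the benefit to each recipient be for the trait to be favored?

r to a full sibling = 0.5 (full sibs share both parents — two paths of length 2: r = 2·(1/2)^2 = 1/2).
Hamilton's rule with n recipients of equal r: n·r·B > C, so B > C/(n·r) = 0.143/(2·0.5) = 0.143.

0.143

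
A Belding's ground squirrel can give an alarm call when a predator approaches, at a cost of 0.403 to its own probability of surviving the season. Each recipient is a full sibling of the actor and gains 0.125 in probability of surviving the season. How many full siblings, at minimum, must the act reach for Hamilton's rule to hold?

7

r to a full sibling = 0.5 (full sibs share both parents — two paths of length 2: r = 2·(1/2)^2 = 1/2).
Hamilton's rule: n·r·B > C  ⇒  n > C/(r·B) = 0.403/(0.5·0.125) = 6.448.
The smallest integer exceeding 6.448 is 7.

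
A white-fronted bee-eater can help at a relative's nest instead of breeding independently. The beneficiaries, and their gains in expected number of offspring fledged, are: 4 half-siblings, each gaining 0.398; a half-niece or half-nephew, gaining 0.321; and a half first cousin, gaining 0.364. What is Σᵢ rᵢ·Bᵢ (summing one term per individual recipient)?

0.460875

r to a half-sibling = 1/4 (half-sibs share one parent — one path of length 2: r = (1/2)^2 = 1/4).
r to a half-niece or half-nephew = 1/8 (half-aunt/uncle↔niece/nephew: one path of length 3: r = (1/2)^3 = 1/8).
r to a half first cousin = 1/16 (half first cousins share one grandparent — one path of length 4: r = (1/2)^4 = 1/16).
Summing one r·B term per recipient: 4·0.25·0.398 + 1·0.125·0.321 + 1·0.0625·0.364 = 0.460875.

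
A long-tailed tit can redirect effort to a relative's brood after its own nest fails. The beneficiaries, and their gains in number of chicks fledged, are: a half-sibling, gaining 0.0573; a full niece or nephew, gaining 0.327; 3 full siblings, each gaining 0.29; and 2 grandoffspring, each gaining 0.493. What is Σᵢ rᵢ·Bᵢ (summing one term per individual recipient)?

0.777575

r to a half-sibling = 1/4 (half-sibs share one parent — one path of length 2: r = (1/2)^2 = 1/4).
r to a full niece or nephew = 0.25 (full aunt/uncle↔niece/nephew: two paths of length 3 through the shared grandparent pair: r = 2·(1/2)^3 = 1/4).
r to a full sibling = 0.5 (full sibs share both parents — two paths of length 2: r = 2·(1/2)^2 = 1/2).
r to a grandoffspring = 0.25 (two parent–offspring links: r = (1/2)^2 = 1/4).
Summing one r·B term per recipient: 1·0.25·0.0573 + 1·0.25·0.327 + 3·0.5·0.29 + 2·0.25·0.493 = 0.777575.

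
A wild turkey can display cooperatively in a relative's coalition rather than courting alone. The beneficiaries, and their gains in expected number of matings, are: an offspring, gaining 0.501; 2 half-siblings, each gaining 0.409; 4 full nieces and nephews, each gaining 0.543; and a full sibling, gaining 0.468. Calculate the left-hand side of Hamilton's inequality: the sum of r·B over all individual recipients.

r to an offspring = 1/2 (one parent–offspring link: r = (1/2)^1 = 1/2).
r to a half-sibling = 1/4 (half-sibs share one parent — one path of length 2: r = (1/2)^2 = 1/4).
r to a full niece or nephew = 0.25 (full aunt/uncle↔niece/nephew: two paths of length 3 through the shared grandparent pair: r = 2·(1/2)^3 = 1/4).
r to a full sibling = 1/2 (full sibs share both parents — two paths of length 2: r = 2·(1/2)^2 = 1/2).
Summing one r·B term per recipient: 1·0.5·0.501 + 2·0.25·0.409 + 4·0.25·0.543 + 1·0.5·0.468 = 1.232.

1.232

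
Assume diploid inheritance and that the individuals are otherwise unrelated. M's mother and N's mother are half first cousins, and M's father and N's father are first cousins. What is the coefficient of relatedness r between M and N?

Relatedness sums over independent paths through distinct common ancestors.
M and N are related in two ways: half second cousins through their mothers (r = 1/64) and second cousins through their fathers (r = 1/32).
r = 1/64 + 1/32 = 3/64 = 0.046875.

0.046875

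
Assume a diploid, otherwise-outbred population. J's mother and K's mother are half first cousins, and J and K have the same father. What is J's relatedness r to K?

Independent pedigree routes through distinct common ancestors add.
J and K are related in two ways: half second cousins through their mothers (r = 1/64) and half-sibs through their shared father (r = 1/4).
r = 1/64 + 1/4 = 17/64 = 0.265625.

0.265625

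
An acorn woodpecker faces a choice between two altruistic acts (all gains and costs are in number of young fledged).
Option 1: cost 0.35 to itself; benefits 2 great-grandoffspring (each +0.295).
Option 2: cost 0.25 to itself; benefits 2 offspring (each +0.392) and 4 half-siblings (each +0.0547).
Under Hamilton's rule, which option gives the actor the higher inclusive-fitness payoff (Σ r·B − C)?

Option 2

Option 1: r to a great-grandoffspring = 0.125.
Option 1: Σ r·B − C = (2·0.125·0.295) − 0.35 = -0.27625.
Option 2: r to an offspring = 0.5.
Option 2: r to a half-sibling = 0.25.
Option 2: Σ r·B − C = (2·0.5·0.392 + 4·0.25·0.0547) − 0.25 = 0.1967.
Option 2 has the higher net inclusive-fitness payoff.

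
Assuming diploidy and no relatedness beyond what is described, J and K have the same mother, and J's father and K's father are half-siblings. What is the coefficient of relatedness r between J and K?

0.3125

With two independent routes of shared ancestry, r is the sum of the two contributions.
J and K are related in two ways: half-sibs through their shared mother (r = 1/4) and half first cousins through their fathers (r = 1/16).
r = 1/4 + 1/16 = 0.3125.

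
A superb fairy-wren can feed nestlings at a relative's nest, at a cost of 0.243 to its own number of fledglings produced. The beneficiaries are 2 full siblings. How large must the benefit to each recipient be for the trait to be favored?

0.243

r to a full sibling = 0.5 (full sibs share both parents — two paths of length 2: r = 2·(1/2)^2 = 1/2).
Hamilton's rule with n recipients of equal r: n·r·B > C, so B > C/(n·r) = 0.243/(2·0.5) = 0.243.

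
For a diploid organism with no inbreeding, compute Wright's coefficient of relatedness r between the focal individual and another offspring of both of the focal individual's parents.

0.5

Each parent–offspring link contributes a factor of 1/2, and independent paths through distinct common ancestors add.
Full sibs share both parents — two paths of length 2: r = 2·(1/2)^2 = 1/2.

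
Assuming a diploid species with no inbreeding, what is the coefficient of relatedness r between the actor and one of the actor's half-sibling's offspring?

Each parent–offspring link contributes a factor of 1/2, and independent paths through distinct common ancestors add.
Half-aunt/uncle↔niece/nephew: one path of length 3: r = (1/2)^3 = 1/8.

0.125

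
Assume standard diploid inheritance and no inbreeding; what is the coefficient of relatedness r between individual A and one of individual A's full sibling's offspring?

0.25

Each parent–offspring link contributes a factor of 1/2, and independent paths through distinct common ancestors add.
Full aunt/uncle↔niece/nephew: two paths of length 3 through the shared grandparent pair: r = 2·(1/2)^3 = 1/4.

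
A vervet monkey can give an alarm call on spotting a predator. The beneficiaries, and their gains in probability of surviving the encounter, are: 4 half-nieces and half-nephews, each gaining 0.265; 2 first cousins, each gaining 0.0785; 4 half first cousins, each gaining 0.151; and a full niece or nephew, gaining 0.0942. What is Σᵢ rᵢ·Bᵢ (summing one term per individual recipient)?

0.213425

r to a half-niece or half-nephew = 0.125 (half-aunt/uncle↔niece/nephew: one path of length 3: r = (1/2)^3 = 1/8).
r to a first cousin = 1/8 (first cousins share one grandparent pair — two paths of length 4: r = 2·(1/2)^4 = 1/8).
r to a half first cousin = 1/16 (half first cousins share one grandparent — one path of length 4: r = (1/2)^4 = 1/16).
r to a full niece or nephew = 1/4 (full aunt/uncle↔niece/nephew: two paths of length 3 through the shared grandparent pair: r = 2·(1/2)^3 = 1/4).
Summing one r·B term per recipient: 4·0.125·0.265 + 2·0.125·0.0785 + 4·0.0625·0.151 + 1·0.25·0.0942 = 0.213425.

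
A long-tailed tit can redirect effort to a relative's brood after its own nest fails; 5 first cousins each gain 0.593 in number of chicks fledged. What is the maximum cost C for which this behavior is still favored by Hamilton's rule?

0.370625

r to a first cousin = 0.125 (first cousins share one grandparent pair — two paths of length 4: r = 2·(1/2)^4 = 1/8).
Hamilton's rule: n·r·B > C, so the trait is favored while C < n·r·B = 5·0.125·0.593 = 0.370625.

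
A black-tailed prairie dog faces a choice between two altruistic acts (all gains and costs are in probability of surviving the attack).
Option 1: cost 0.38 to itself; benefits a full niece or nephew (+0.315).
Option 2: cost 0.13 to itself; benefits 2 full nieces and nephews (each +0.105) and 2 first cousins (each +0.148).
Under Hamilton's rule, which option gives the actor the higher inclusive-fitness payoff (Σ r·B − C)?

Option 1: r to a full niece or nephew = 0.25.
Option 1: Σ r·B − C = (1·0.25·0.315) − 0.38 = -0.30125.
Option 2: r to a full niece or nephew = 0.25.
Option 2: r to a first cousin = 0.125.
Option 2: Σ r·B − C = (2·0.25·0.105 + 2·0.125·0.148) − 0.13 = -0.0405.
Option 2 has the higher net inclusive-fitness payoff.

Option 2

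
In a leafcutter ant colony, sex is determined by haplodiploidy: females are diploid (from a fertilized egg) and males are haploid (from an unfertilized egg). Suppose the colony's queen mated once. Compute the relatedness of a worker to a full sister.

0.75

Haplodiploid full sisters inherit their father's entire haploid genome identically (contributing 1/2) and on average half of their mother's contribution (1/2 · 1/2 = 1/4); r = 1/2 + 1/4 = 3/4.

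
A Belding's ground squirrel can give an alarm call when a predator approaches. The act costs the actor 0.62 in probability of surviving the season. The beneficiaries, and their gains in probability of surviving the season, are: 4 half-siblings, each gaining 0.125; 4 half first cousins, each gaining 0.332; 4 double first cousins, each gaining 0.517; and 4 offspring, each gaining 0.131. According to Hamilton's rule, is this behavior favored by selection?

Yes

Hamilton's rule: the trait is favored when the sum of r·B over every recipient exceeds the actor's cost C.
r to a half-sibling = 1/4 (half-sibs share one parent — one path of length 2: r = (1/2)^2 = 1/4).
r to a half first cousin = 0.0625 (half first cousins share one grandparent — one path of length 4: r = (1/2)^4 = 1/16).
r to a double first cousin = 1/4 (double first cousins share both grandparent pairs — four paths of length 4: r = 4·(1/2)^4 = 1/4).
r to an offspring = 1/2 (one parent–offspring link: r = (1/2)^1 = 1/2).
Summing one r·B term per recipient: 4·0.25·0.125 + 4·0.0625·0.332 + 4·0.25·0.517 + 4·0.5·0.131 = 0.987.
0.987 > 0.62: the indirect benefit exceeds the cost.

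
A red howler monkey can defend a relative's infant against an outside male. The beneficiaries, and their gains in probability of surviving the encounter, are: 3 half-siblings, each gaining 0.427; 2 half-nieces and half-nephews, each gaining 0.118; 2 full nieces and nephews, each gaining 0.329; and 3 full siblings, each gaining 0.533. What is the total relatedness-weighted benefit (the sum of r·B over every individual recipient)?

r to a half-sibling = 0.25 (half-sibs share one parent — one path of length 2: r = (1/2)^2 = 1/4).
r to a half-niece or half-nephew = 0.125 (half-aunt/uncle↔niece/nephew: one path of length 3: r = (1/2)^3 = 1/8).
r to a full niece or nephew = 0.25 (full aunt/uncle↔niece/nephew: two paths of length 3 through the shared grandparent pair: r = 2·(1/2)^3 = 1/4).
r to a full sibling = 1/2 (full sibs share both parents — two paths of length 2: r = 2·(1/2)^2 = 1/2).
Summing one r·B term per recipient: 3·0.25·0.427 + 2·0.125·0.118 + 2·0.25·0.329 + 3·0.5·0.533 = 1.31375.

1.31375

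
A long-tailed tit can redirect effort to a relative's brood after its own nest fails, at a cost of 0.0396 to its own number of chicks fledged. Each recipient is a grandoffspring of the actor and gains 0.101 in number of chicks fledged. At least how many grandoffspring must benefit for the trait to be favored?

r to a grandoffspring = 0.25 (two parent–offspring links: r = (1/2)^2 = 1/4).
Hamilton's rule: n·r·B > C  ⇒  n > C/(r·B) = 0.0396/(0.25·0.101) = 1.568.
The smallest integer exceeding 1.568 is 2.

2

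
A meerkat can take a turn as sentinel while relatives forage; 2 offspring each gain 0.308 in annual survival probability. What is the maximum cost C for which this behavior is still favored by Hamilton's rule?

r to an offspring = 1/2 (one parent–offspring link: r = (1/2)^1 = 1/2).
Hamilton's rule: n·r·B > C, so the trait is favored while C < n·r·B = 2·0.5·0.308 = 0.308.

0.308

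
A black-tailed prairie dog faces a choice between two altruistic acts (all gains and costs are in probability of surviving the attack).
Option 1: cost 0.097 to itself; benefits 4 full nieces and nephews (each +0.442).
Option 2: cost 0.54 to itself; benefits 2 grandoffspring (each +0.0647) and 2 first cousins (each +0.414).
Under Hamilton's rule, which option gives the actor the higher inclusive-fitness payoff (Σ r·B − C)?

Option 1: r to a full niece or nephew = 0.25.
Option 1: Σ r·B − C = (4·0.25·0.442) − 0.097 = 0.345.
Option 2: r to a grandoffspring = 0.25.
Option 2: r to a first cousin = 0.125.
Option 2: Σ r·B − C = (2·0.25·0.0647 + 2·0.125·0.414) − 0.54 = -0.40415.
Option 1 has the higher net inclusive-fitness payoff.

Option 1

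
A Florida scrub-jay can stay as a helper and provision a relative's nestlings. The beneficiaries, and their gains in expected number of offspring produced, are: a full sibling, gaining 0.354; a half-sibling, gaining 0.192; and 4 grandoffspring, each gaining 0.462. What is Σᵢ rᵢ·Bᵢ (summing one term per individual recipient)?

r to a full sibling = 0.5 (full sibs share both parents — two paths of length 2: r = 2·(1/2)^2 = 1/2).
r to a half-sibling = 1/4 (half-sibs share one parent — one path of length 2: r = (1/2)^2 = 1/4).
r to a grandoffspring = 1/4 (two parent–offspring links: r = (1/2)^2 = 1/4).
Summing one r·B term per recipient: 1·0.5·0.354 + 1·0.25·0.192 + 4·0.25·0.462 = 0.687.

0.687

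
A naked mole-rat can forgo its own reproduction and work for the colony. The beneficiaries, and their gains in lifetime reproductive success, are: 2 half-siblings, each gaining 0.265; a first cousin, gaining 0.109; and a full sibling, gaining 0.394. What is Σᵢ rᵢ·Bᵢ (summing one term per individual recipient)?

r to a half-sibling = 0.25 (half-sibs share one parent — one path of length 2: r = (1/2)^2 = 1/4).
r to a first cousin = 1/8 (first cousins share one grandparent pair — two paths of length 4: r = 2·(1/2)^4 = 1/8).
r to a full sibling = 0.5 (full sibs share both parents — two paths of length 2: r = 2·(1/2)^2 = 1/2).
Summing one r·B term per recipient: 2·0.25·0.265 + 1·0.125·0.109 + 1·0.5·0.394 = 0.343125.

0.343125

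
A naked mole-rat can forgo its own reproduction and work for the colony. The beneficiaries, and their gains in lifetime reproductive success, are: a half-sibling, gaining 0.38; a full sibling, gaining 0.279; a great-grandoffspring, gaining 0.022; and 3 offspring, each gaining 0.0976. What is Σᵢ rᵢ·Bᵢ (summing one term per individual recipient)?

r to a half-sibling = 1/4 (half-sibs share one parent — one path of length 2: r = (1/2)^2 = 1/4).
r to a full sibling = 1/2 (full sibs share both parents — two paths of length 2: r = 2·(1/2)^2 = 1/2).
r to a great-grandoffspring = 1/8 (three parent–offspring links: r = (1/2)^3 = 1/8).
r to an offspring = 0.5 (one parent–offspring link: r = (1/2)^1 = 1/2).
Summing one r·B term per recipient: 1·0.25·0.38 + 1·0.5·0.279 + 1·0.125·0.022 + 3·0.5·0.0976 = 0.38365.

0.38365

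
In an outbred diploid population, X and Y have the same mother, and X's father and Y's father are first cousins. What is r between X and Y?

0.28125

Independent pedigree routes through distinct common ancestors add.
X and Y are related in two ways: half-sibs through their shared mother (r = 1/4) and second cousins through their fathers (r = 1/32).
r = 1/4 + 1/32 = 9/32 = 0.28125.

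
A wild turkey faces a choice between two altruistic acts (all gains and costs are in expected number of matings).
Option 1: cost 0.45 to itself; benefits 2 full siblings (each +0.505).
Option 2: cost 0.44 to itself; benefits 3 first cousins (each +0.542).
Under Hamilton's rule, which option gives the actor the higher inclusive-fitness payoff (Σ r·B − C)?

Option 1: r to a full sibling = 0.5.
Option 1: Σ r·B − C = (2·0.5·0.505) − 0.45 = 0.055.
Option 2: r to a first cousin = 0.125.
Option 2: Σ r·B − C = (3·0.125·0.542) − 0.44 = -0.23675.
Option 1 has the higher net inclusive-fitness payoff.

Option 1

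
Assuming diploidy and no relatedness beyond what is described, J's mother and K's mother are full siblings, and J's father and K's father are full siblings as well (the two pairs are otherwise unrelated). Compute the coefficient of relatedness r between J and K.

0.25

Wright's path rule: contributions from independent ancestry routes add.
J and K are related in two ways: first cousins through their mothers (r = 1/8) and first cousins through their fathers (r = 1/8) — i.e. double first cousins.
r = 1/8 + 1/8 = 0.25.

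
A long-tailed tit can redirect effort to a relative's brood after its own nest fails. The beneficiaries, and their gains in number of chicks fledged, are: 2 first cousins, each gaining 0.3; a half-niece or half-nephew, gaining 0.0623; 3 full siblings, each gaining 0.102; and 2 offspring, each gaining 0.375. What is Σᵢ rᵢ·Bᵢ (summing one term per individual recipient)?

r to a first cousin = 0.125 (first cousins share one grandparent pair — two paths of length 4: r = 2·(1/2)^4 = 1/8).
r to a half-niece or half-nephew = 0.125 (half-aunt/uncle↔niece/nephew: one path of length 3: r = (1/2)^3 = 1/8).
r to a full sibling = 0.5 (full sibs share both parents — two paths of length 2: r = 2·(1/2)^2 = 1/2).
r to an offspring = 1/2 (one parent–offspring link: r = (1/2)^1 = 1/2).
Summing one r·B term per recipient: 2·0.125·0.3 + 1·0.125·0.0623 + 3·0.5·0.102 + 2·0.5·0.375 = 0.6107875.

0.6107875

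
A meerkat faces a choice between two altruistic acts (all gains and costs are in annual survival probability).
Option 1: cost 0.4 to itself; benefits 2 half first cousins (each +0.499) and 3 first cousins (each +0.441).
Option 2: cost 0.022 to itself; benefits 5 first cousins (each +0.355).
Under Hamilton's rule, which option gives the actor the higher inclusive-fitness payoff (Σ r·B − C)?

Option 2

Option 1: r to a half first cousin = 0.0625.
Option 1: r to a first cousin = 0.125.
Option 1: Σ r·B − C = (2·0.0625·0.499 + 3·0.125·0.441) − 0.4 = -0.17225.
Option 2: r to a first cousin = 0.125.
Option 2: Σ r·B − C = (5·0.125·0.355) − 0.022 = 0.199875.
Option 2 has the higher net inclusive-fitness payoff.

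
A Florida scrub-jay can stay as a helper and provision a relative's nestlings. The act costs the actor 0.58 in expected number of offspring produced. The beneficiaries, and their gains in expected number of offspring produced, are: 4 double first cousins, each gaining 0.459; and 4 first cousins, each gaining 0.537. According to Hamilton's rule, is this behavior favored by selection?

Yes

Hamilton's rule: the trait is favored when the sum of r·B over every recipient exceeds the actor's cost C.
r to a double first cousin = 1/4 (double first cousins share both grandparent pairs — four paths of length 4: r = 4·(1/2)^4 = 1/4).
r to a first cousin = 0.125 (first cousins share one grandparent pair — two paths of length 4: r = 2·(1/2)^4 = 1/8).
Summing one r·B term per recipient: 4·0.25·0.459 + 4·0.125·0.537 = 0.7275.
0.7275 > 0.58: the indirect benefit exceeds the cost.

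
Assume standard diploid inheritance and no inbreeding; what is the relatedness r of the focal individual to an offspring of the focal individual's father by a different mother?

Each parent–offspring link contributes a factor of 1/2, and independent paths through distinct common ancestors add.
Half-sibs share one parent — one path of length 2: r = (1/2)^2 = 1/4.

0.25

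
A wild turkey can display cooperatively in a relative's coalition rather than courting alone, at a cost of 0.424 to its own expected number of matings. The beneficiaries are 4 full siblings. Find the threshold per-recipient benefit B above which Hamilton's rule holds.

0.212

r to a full sibling = 0.5 (full sibs share both parents — two paths of length 2: r = 2·(1/2)^2 = 1/2).
Hamilton's rule with n recipients of equal r: n·r·B > C, so B > C/(n·r) = 0.424/(4·0.5) = 0.212.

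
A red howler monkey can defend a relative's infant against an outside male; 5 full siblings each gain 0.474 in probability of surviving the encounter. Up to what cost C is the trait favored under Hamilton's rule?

r to a full sibling = 0.5 (full sibs share both parents — two paths of length 2: r = 2·(1/2)^2 = 1/2).
Hamilton's rule: n·r·B > C, so the trait is favored while C < n·r·B = 5·0.5·0.474 = 1.185.

1.185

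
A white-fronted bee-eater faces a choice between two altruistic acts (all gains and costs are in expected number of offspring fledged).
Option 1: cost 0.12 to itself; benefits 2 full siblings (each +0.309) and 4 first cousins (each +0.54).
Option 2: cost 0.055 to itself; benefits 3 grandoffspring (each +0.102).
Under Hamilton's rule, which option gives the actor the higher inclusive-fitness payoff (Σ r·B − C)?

Option 1

Option 1: r to a full sibling = 0.5.
Option 1: r to a first cousin = 0.125.
Option 1: Σ r·B − C = (2·0.5·0.309 + 4·0.125·0.54) − 0.12 = 0.459.
Option 2: r to a grandoffspring = 0.25.
Option 2: Σ r·B − C = (3·0.25·0.102) − 0.055 = 0.0215.
Option 1 has the higher net inclusive-fitness payoff.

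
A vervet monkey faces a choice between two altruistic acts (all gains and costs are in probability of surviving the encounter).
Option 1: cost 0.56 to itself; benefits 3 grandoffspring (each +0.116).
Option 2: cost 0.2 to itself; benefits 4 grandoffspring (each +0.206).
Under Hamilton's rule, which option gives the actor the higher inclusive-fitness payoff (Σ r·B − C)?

Option 2

Option 1: r to a grandoffspring = 0.25.
Option 1: Σ r·B − C = (3·0.25·0.116) − 0.56 = -0.473.
Option 2: r to a grandoffspring = 0.25.
Option 2: Σ r·B − C = (4·0.25·0.206) − 0.2 = 0.006.
Option 2 has the higher net inclusive-fitness payoff.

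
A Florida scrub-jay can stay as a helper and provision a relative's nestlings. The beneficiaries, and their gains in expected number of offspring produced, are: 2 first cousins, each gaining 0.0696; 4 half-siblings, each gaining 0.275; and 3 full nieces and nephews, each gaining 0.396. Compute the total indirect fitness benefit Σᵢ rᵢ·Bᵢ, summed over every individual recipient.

r to a first cousin = 0.125 (first cousins share one grandparent pair — two paths of length 4: r = 2·(1/2)^4 = 1/8).
r to a half-sibling = 0.25 (half-sibs share one parent — one path of length 2: r = (1/2)^2 = 1/4).
r to a full niece or nephew = 1/4 (full aunt/uncle↔niece/nephew: two paths of length 3 through the shared grandparent pair: r = 2·(1/2)^3 = 1/4).
Summing one r·B term per recipient: 2·0.125·0.0696 + 4·0.25·0.275 + 3·0.25·0.396 = 0.5894.

0.5894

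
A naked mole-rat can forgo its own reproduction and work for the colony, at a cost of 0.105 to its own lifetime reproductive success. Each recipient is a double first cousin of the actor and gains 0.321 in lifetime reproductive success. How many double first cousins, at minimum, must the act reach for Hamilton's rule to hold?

r to a double first cousin = 0.25 (double first cousins share both grandparent pairs — four paths of length 4: r = 4·(1/2)^4 = 1/4).
Hamilton's rule: n·r·B > C  ⇒  n > C/(r·B) = 0.105/(0.25·0.321) = 1.308.
The smallest integer exceeding 1.308 is 2.

2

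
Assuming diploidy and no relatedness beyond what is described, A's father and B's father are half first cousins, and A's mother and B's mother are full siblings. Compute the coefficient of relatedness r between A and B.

0.140625

Independent pedigree routes through distinct common ancestors add.
A and B are related in two ways: half second cousins through their fathers (r = 1/64) and first cousins through their mothers (r = 1/8).
r = 1/64 + 1/8 = 0.140625.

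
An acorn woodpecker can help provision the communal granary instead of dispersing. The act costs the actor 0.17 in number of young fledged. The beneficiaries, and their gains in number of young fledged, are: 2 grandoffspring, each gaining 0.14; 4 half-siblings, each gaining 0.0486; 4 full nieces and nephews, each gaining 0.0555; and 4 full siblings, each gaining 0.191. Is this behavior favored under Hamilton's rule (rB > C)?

Hamilton's rule: the trait is favored when the sum of r·B over every recipient exceeds the actor's cost C.
r to a grandoffspring = 0.25 (two parent–offspring links: r = (1/2)^2 = 1/4).
r to a half-sibling = 1/4 (half-sibs share one parent — one path of length 2: r = (1/2)^2 = 1/4).
r to a full niece or nephew = 1/4 (full aunt/uncle↔niece/nephew: two paths of length 3 through the shared grandparent pair: r = 2·(1/2)^3 = 1/4).
r to a full sibling = 1/2 (full sibs share both parents — two paths of length 2: r = 2·(1/2)^2 = 1/2).
Summing one r·B term per recipient: 2·0.25·0.14 + 4·0.25·0.0486 + 4·0.25·0.0555 + 4·0.5·0.191 = 0.5561.
0.5561 > 0.17: the indirect benefit exceeds the cost.

Yes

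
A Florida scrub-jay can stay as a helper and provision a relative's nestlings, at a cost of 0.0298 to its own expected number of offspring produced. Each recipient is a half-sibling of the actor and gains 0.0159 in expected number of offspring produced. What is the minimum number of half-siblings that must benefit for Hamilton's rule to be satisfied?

8

r to a half-sibling = 0.25 (half-sibs share one parent — one path of length 2: r = (1/2)^2 = 1/4).
Hamilton's rule: n·r·B > C  ⇒  n > C/(r·B) = 0.0298/(0.25·0.0159) = 7.497.
The smallest integer exceeding 7.497 is 8.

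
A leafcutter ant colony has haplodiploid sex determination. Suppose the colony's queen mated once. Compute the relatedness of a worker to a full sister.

0.75

Haplodiploid full sisters inherit their father's entire haploid genome identically (contributing 1/2) and on average half of their mother's contribution (1/2 · 1/2 = 1/4); r = 1/2 + 1/4 = 3/4.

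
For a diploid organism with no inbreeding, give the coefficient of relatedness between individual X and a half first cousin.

Half first cousins share one grandparent — one path of length 4: r = (1/2)^4 = 1/16.

0.0625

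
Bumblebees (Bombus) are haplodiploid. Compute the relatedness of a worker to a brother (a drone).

Her haploid brother carries none of their father's genes and a random half of their mother's genome; that half matches the maternal half of her own genome with probability 1/2: r = 1/2 · 1/2 = 1/4.

0.25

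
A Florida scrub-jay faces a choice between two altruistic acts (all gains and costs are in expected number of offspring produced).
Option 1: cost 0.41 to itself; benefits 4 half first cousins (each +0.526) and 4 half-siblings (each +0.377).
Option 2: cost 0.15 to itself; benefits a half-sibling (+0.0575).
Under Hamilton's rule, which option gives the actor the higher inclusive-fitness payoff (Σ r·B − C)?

Option 1: r to a half first cousin = 0.0625.
Option 1: r to a half-sibling = 0.25.
Option 1: Σ r·B − C = (4·0.0625·0.526 + 4·0.25·0.377) − 0.41 = 0.0985.
Option 2: r to a half-sibling = 0.25.
Option 2: Σ r·B − C = (1·0.25·0.0575) − 0.15 = -0.135625.
Option 1 has the higher net inclusive-fitness payoff.

Option 1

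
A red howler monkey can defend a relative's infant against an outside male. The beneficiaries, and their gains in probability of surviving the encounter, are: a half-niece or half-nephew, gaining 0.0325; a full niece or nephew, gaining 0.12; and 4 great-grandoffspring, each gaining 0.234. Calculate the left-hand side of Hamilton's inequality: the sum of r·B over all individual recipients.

r to a half-niece or half-nephew = 1/8 (half-aunt/uncle↔niece/nephew: one path of length 3: r = (1/2)^3 = 1/8).
r to a full niece or nephew = 0.25 (full aunt/uncle↔niece/nephew: two paths of length 3 through the shared grandparent pair: r = 2·(1/2)^3 = 1/4).
r to a great-grandoffspring = 0.125 (three parent–offspring links: r = (1/2)^3 = 1/8).
Summing one r·B term per recipient: 1·0.125·0.0325 + 1·0.25·0.12 + 4·0.125·0.234 = 0.1510625.

0.1510625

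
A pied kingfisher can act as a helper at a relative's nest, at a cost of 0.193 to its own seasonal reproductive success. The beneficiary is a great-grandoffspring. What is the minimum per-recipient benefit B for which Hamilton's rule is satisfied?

r to a great-grandoffspring = 0.125 (three parent–offspring links: r = (1/2)^3 = 1/8).
Hamilton's rule with n recipients of equal r: n·r·B > C, so B > C/(n·r) = 0.193/(1·0.125) = 1.544.

1.544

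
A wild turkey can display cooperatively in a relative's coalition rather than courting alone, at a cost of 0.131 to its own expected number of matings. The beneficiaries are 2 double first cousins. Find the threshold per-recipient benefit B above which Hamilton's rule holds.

r to a double first cousin = 1/4 (double first cousins share both grandparent pairs — four paths of length 4: r = 4·(1/2)^4 = 1/4).
Hamilton's rule with n recipients of equal r: n·r·B > C, so B > C/(n·r) = 0.131/(2·0.25) = 0.262.

0.262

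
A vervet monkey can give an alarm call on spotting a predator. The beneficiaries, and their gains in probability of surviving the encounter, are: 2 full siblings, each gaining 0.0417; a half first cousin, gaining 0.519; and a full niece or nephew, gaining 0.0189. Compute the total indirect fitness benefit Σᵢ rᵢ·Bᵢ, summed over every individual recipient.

0.0788625

r to a full sibling = 1/2 (full sibs share both parents — two paths of length 2: r = 2·(1/2)^2 = 1/2).
r to a half first cousin = 1/16 (half first cousins share one grandparent — one path of length 4: r = (1/2)^4 = 1/16).
r to a full niece or nephew = 0.25 (full aunt/uncle↔niece/nephew: two paths of length 3 through the shared grandparent pair: r = 2·(1/2)^3 = 1/4).
Summing one r·B term per recipient: 2·0.5·0.0417 + 1·0.0625·0.519 + 1·0.25·0.0189 = 0.0788625.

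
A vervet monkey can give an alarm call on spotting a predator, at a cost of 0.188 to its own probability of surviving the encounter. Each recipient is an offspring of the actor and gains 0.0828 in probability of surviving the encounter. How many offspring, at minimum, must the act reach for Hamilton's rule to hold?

5

r to an offspring = 0.5 (one parent–offspring link: r = (1/2)^1 = 1/2).
Hamilton's rule: n·r·B > C  ⇒  n > C/(r·B) = 0.188/(0.5·0.0828) = 4.541.
The smallest integer exceeding 4.541 is 5.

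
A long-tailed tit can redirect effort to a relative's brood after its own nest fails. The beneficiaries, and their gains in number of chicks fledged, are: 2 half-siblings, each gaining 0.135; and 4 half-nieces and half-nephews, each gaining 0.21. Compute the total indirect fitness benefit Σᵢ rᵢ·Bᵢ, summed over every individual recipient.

r to a half-sibling = 1/4 (half-sibs share one parent — one path of length 2: r = (1/2)^2 = 1/4).
r to a half-niece or half-nephew = 0.125 (half-aunt/uncle↔niece/nephew: one path of length 3: r = (1/2)^3 = 1/8).
Summing one r·B term per recipient: 2·0.25·0.135 + 4·0.125·0.21 = 0.1725.

0.1725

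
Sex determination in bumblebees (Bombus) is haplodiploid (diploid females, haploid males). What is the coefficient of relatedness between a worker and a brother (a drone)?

0.25

Her haploid brother carries none of their father's genes and a random half of their mother's genome; that half matches the maternal half of her own genome with probability 1/2: r = 1/2 · 1/2 = 1/4.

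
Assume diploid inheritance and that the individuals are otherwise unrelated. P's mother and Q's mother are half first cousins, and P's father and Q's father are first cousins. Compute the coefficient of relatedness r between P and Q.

Independent pedigree routes through distinct common ancestors add.
P and Q are related in two ways: half second cousins through their mothers (r = 1/64) and second cousins through their fathers (r = 1/32).
r = 1/64 + 1/32 = 0.046875.

0.046875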